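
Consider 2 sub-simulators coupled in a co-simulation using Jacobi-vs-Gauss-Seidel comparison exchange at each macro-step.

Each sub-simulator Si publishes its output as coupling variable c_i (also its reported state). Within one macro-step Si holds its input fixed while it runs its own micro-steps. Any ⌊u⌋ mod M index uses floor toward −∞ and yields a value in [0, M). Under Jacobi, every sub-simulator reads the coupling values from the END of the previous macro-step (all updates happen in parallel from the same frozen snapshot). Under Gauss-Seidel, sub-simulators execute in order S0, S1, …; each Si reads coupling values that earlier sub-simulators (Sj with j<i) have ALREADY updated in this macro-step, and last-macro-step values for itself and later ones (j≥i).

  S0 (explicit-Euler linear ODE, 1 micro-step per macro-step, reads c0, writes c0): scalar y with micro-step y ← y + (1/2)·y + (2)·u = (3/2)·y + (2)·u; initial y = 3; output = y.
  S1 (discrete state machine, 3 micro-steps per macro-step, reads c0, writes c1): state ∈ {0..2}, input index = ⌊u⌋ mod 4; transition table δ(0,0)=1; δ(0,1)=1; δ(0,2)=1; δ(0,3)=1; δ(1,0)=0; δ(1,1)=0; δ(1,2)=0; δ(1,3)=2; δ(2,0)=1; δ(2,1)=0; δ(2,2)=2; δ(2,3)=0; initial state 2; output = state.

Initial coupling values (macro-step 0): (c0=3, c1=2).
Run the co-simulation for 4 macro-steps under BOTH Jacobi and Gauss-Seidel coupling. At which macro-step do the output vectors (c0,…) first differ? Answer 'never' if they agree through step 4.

first divergence at macro-step: 2

[Jacobi] macro 1: S0 reads c0=3 → after 1×micro: 21/2; S1 reads c0=3 → after 3×micro: 2 ⇒ (c0=21/2, c1=2)
[Jacobi] macro 2: S0 reads c0=21/2 → after 1×micro: 147/4; S1 reads c0=21/2 → after 3×micro: 2 ⇒ (c0=147/4, c1=2)
[Jacobi] macro 3: S0 reads c0=147/4 → after 1×micro: 1029/8; S1 reads c0=147/4 → after 3×micro: 1 ⇒ (c0=1029/8, c1=1)
[Jacobi] macro 4: S0 reads c0=1029/8 → after 1×micro: 7203/16; S1 reads c0=1029/8 → after 3×micro: 0 ⇒ (c0=7203/16, c1=0)
[Gauss-Seidel] macro 1: S0 reads c0=3 → after 1×micro: 21/2; S1 reads c0=21/2 → after 3×micro: 2 ⇒ (c0=21/2, c1=2)
[Gauss-Seidel] macro 2: S0 reads c0=21/2 → after 1×micro: 147/4; S1 reads c0=147/4 → after 3×micro: 1 ⇒ (c0=147/4, c1=1)
[Gauss-Seidel] macro 3: S0 reads c0=147/4 → after 1×micro: 1029/8; S1 reads c0=1029/8 → after 3×micro: 0 ⇒ (c0=1029/8, c1=0)
[Gauss-Seidel] macro 4: S0 reads c0=1029/8 → after 1×micro: 7203/16; S1 reads c0=7203/16 → after 3×micro: 1 ⇒ (c0=7203/16, c1=1)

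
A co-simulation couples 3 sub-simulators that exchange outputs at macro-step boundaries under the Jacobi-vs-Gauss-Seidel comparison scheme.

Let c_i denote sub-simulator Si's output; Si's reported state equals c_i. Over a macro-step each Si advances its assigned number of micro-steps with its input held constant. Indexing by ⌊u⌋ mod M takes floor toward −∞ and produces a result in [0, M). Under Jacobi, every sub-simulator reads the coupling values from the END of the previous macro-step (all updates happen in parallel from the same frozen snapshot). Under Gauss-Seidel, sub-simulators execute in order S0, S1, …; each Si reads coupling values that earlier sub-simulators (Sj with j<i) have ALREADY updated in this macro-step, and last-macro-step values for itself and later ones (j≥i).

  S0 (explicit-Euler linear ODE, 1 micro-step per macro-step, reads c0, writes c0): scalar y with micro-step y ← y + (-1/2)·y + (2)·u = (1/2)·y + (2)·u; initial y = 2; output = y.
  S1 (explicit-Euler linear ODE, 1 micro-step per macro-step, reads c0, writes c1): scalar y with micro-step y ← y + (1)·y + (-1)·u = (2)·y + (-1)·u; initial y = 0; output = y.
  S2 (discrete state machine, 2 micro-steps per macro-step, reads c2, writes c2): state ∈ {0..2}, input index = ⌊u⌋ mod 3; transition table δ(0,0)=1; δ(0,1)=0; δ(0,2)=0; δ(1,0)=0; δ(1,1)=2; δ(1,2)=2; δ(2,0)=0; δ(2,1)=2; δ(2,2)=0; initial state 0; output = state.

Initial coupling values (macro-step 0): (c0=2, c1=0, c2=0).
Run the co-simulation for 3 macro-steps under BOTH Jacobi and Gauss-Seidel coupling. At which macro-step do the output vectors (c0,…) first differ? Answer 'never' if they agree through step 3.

[Jacobi] macro 1: S0 reads c0=2 → after 1×micro: 5; S1 reads c0=2 → after 1×micro: -2; S2 reads c2=0 → after 2×micro: 0 ⇒ (c0=5, c1=-2, c2=0)
[Jacobi] macro 2: S0 reads c0=5 → after 1×micro: 25/2; S1 reads c0=5 → after 1×micro: -9; S2 reads c2=0 → after 2×micro: 0 ⇒ (c0=25/2, c1=-9, c2=0)
[Jacobi] macro 3: S0 reads c0=25/2 → after 1×micro: 125/4; S1 reads c0=25/2 → after 1×micro: -61/2; S2 reads c2=0 → after 2×micro: 0 ⇒ (c0=125/4, c1=-61/2, c2=0)
[Gauss-Seidel] macro 1: S0 reads c0=2 → after 1×micro: 5; S1 reads c0=5 → after 1×micro: -5; S2 reads c2=0 → after 2×micro: 0 ⇒ (c0=5, c1=-5, c2=0)
[Gauss-Seidel] macro 2: S0 reads c0=5 → after 1×micro: 25/2; S1 reads c0=25/2 → after 1×micro: -45/2; S2 reads c2=0 → after 2×micro: 0 ⇒ (c0=25/2, c1=-45/2, c2=0)
[Gauss-Seidel] macro 3: S0 reads c0=25/2 → after 1×micro: 125/4; S1 reads c0=125/4 → after 1×micro: -305/4; S2 reads c2=0 → after 2×micro: 0 ⇒ (c0=125/4, c1=-305/4, c2=0)

first divergence at macro-step: 1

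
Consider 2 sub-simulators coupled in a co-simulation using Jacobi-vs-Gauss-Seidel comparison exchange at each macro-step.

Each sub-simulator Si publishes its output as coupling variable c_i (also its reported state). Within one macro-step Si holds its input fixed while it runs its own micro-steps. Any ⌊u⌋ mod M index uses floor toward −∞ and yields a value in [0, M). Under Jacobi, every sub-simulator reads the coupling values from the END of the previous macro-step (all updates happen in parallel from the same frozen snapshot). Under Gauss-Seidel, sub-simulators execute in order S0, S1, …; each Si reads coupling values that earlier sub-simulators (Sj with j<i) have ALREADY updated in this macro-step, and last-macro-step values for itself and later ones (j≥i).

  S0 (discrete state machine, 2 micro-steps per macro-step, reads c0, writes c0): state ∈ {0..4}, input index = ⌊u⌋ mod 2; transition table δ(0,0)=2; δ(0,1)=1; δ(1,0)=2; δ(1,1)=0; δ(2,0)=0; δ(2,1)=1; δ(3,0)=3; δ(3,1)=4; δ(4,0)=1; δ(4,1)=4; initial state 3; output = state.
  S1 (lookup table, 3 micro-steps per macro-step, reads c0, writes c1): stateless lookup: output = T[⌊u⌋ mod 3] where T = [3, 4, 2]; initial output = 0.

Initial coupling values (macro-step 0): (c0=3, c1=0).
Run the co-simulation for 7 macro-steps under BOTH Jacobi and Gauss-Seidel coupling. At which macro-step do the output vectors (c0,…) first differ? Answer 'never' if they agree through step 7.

first divergence at macro-step: 1

[Jacobi] macro 1: S0 reads c0=3 → after 2×micro: 4; S1 reads c0=3 → after 3×micro: 3 ⇒ (c0=4, c1=3)
[Jacobi] macro 2: S0 reads c0=4 → after 2×micro: 2; S1 reads c0=4 → after 3×micro: 4 ⇒ (c0=2, c1=4)
[Jacobi] macro 3: S0 reads c0=2 → after 2×micro: 2; S1 reads c0=2 → after 3×micro: 2 ⇒ (c0=2, c1=2)
[Jacobi] macro 4: S0 reads c0=2 → after 2×micro: 2; S1 reads c0=2 → after 3×micro: 2 ⇒ (c0=2, c1=2)
[Jacobi] macro 5: S0 reads c0=2 → after 2×micro: 2; S1 reads c0=2 → after 3×micro: 2 ⇒ (c0=2, c1=2)
[Jacobi] macro 6: S0 reads c0=2 → after 2×micro: 2; S1 reads c0=2 → after 3×micro: 2 ⇒ (c0=2, c1=2)
[Jacobi] macro 7: S0 reads c0=2 → after 2×micro: 2; S1 reads c0=2 → after 3×micro: 2 ⇒ (c0=2, c1=2)
[Gauss-Seidel] macro 1: S0 reads c0=3 → after 2×micro: 4; S1 reads c0=4 → after 3×micro: 4 ⇒ (c0=4, c1=4)
[Gauss-Seidel] macro 2: S0 reads c0=4 → after 2×micro: 2; S1 reads c0=2 → after 3×micro: 2 ⇒ (c0=2, c1=2)
[Gauss-Seidel] macro 3: S0 reads c0=2 → after 2×micro: 2; S1 reads c0=2 → after 3×micro: 2 ⇒ (c0=2, c1=2)
[Gauss-Seidel] macro 4: S0 reads c0=2 → after 2×micro: 2; S1 reads c0=2 → after 3×micro: 2 ⇒ (c0=2, c1=2)
[Gauss-Seidel] macro 5: S0 reads c0=2 → after 2×micro: 2; S1 reads c0=2 → after 3×micro: 2 ⇒ (c0=2, c1=2)
[Gauss-Seidel] macro 6: S0 reads c0=2 → after 2×micro: 2; S1 reads c0=2 → after 3×micro: 2 ⇒ (c0=2, c1=2)
[Gauss-Seidel] macro 7: S0 reads c0=2 → after 2×micro: 2; S1 reads c0=2 → after 3×micro: 2 ⇒ (c0=2, c1=2)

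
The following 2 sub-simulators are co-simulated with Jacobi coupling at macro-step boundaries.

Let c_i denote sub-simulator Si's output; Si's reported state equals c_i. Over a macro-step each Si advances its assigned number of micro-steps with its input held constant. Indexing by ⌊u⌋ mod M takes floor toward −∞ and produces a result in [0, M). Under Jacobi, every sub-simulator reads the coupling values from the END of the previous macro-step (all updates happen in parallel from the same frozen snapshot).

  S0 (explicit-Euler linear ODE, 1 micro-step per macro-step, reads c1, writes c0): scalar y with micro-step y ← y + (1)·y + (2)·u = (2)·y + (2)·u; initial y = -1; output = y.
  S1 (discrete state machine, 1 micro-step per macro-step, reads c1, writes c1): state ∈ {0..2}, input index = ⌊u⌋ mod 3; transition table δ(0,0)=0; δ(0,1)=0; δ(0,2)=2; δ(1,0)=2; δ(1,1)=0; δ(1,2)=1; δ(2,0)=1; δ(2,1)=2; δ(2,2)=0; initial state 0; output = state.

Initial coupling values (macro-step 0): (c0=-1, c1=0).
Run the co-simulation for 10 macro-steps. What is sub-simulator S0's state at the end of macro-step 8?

S0 state at macro-step 8 = -256

macro 1: S0 reads c1=0 → after 1×micro: -2; S1 reads c1=0 → after 1×micro: 0 ⇒ (c0=-2, c1=0)
macro 2: S0 reads c1=0 → after 1×micro: -4; S1 reads c1=0 → after 1×micro: 0 ⇒ (c0=-4, c1=0)
macro 3: S0 reads c1=0 → after 1×micro: -8; S1 reads c1=0 → after 1×micro: 0 ⇒ (c0=-8, c1=0)
macro 4: S0 reads c1=0 → after 1×micro: -16; S1 reads c1=0 → after 1×micro: 0 ⇒ (c0=-16, c1=0)
macro 5: S0 reads c1=0 → after 1×micro: -32; S1 reads c1=0 → after 1×micro: 0 ⇒ (c0=-32, c1=0)
macro 6: S0 reads c1=0 → after 1×micro: -64; S1 reads c1=0 → after 1×micro: 0 ⇒ (c0=-64, c1=0)
macro 7: S0 reads c1=0 → after 1×micro: -128; S1 reads c1=0 → after 1×micro: 0 ⇒ (c0=-128, c1=0)
macro 8: S0 reads c1=0 → after 1×micro: -256; S1 reads c1=0 → after 1×micro: 0 ⇒ (c0=-256, c1=0)
macro 9: S0 reads c1=0 → after 1×micro: -512; S1 reads c1=0 → after 1×micro: 0 ⇒ (c0=-512, c1=0)
macro 10: S0 reads c1=0 → after 1×micro: -1024; S1 reads c1=0 → after 1×micro: 0 ⇒ (c0=-1024, c1=0)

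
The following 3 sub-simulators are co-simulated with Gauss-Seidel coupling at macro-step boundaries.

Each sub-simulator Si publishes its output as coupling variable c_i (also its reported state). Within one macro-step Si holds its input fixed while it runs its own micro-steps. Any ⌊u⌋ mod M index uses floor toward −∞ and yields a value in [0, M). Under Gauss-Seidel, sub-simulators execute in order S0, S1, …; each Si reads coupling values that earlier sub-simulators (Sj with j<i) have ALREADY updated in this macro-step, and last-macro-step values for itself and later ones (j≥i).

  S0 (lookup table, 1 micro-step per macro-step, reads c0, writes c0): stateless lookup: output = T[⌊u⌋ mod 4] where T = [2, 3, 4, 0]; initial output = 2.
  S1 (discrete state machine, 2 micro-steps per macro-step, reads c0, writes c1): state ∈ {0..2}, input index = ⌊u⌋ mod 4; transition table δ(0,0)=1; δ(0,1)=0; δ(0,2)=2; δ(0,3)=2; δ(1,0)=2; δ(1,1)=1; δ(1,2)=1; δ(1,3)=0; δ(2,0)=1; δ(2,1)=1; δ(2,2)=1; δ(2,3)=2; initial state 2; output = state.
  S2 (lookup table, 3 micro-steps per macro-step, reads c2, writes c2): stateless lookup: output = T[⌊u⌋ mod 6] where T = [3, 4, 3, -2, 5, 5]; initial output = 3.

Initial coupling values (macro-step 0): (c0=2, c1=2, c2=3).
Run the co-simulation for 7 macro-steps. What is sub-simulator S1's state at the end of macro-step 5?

S1 state at macro-step 5 = 1

macro 1: S0 reads c0=2 → after 1×micro: 4; S1 reads c0=4 → after 2×micro: 2; S2 reads c2=3 → after 3×micro: -2 ⇒ (c0=4, c1=2, c2=-2)
macro 2: S0 reads c0=4 → after 1×micro: 2; S1 reads c0=2 → after 2×micro: 1; S2 reads c2=-2 → after 3×micro: 5 ⇒ (c0=2, c1=1, c2=5)
macro 3: S0 reads c0=2 → after 1×micro: 4; S1 reads c0=4 → after 2×micro: 1; S2 reads c2=5 → after 3×micro: 5 ⇒ (c0=4, c1=1, c2=5)
macro 4: S0 reads c0=4 → after 1×micro: 2; S1 reads c0=2 → after 2×micro: 1; S2 reads c2=5 → after 3×micro: 5 ⇒ (c0=2, c1=1, c2=5)
macro 5: S0 reads c0=2 → after 1×micro: 4; S1 reads c0=4 → after 2×micro: 1; S2 reads c2=5 → after 3×micro: 5 ⇒ (c0=4, c1=1, c2=5)
macro 6: S0 reads c0=4 → after 1×micro: 2; S1 reads c0=2 → after 2×micro: 1; S2 reads c2=5 → after 3×micro: 5 ⇒ (c0=2, c1=1, c2=5)
macro 7: S0 reads c0=2 → after 1×micro: 4; S1 reads c0=4 → after 2×micro: 1; S2 reads c2=5 → after 3×micro: 5 ⇒ (c0=4, c1=1, c2=5)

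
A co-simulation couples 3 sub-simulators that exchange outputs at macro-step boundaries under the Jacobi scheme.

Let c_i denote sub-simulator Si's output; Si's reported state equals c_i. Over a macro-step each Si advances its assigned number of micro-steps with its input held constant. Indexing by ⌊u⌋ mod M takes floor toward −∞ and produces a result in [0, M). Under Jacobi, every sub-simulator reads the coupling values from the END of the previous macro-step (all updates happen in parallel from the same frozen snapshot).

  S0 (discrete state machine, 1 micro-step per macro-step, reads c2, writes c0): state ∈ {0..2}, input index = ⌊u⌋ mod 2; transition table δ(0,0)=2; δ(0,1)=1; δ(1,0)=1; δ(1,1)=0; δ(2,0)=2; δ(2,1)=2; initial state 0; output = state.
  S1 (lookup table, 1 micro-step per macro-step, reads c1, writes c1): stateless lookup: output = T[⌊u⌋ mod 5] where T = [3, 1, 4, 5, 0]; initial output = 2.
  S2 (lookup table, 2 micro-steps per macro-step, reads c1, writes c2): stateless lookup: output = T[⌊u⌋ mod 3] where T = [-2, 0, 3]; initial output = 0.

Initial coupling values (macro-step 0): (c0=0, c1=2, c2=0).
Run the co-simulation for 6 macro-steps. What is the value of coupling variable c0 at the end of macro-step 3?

c0 at macro-step 3 = 2

macro 1: S0 reads c2=0 → after 1×micro: 2; S1 reads c1=2 → after 1×micro: 4; S2 reads c1=2 → after 2×micro: 3 ⇒ (c0=2, c1=4, c2=3)
macro 2: S0 reads c2=3 → after 1×micro: 2; S1 reads c1=4 → after 1×micro: 0; S2 reads c1=4 → after 2×micro: 0 ⇒ (c0=2, c1=0, c2=0)
macro 3: S0 reads c2=0 → after 1×micro: 2; S1 reads c1=0 → after 1×micro: 3; S2 reads c1=0 → after 2×micro: -2 ⇒ (c0=2, c1=3, c2=-2)
macro 4: S0 reads c2=-2 → after 1×micro: 2; S1 reads c1=3 → after 1×micro: 5; S2 reads c1=3 → after 2×micro: -2 ⇒ (c0=2, c1=5, c2=-2)
macro 5: S0 reads c2=-2 → after 1×micro: 2; S1 reads c1=5 → after 1×micro: 3; S2 reads c1=5 → after 2×micro: 3 ⇒ (c0=2, c1=3, c2=3)
macro 6: S0 reads c2=3 → after 1×micro: 2; S1 reads c1=3 → after 1×micro: 5; S2 reads c1=3 → after 2×micro: -2 ⇒ (c0=2, c1=5, c2=-2)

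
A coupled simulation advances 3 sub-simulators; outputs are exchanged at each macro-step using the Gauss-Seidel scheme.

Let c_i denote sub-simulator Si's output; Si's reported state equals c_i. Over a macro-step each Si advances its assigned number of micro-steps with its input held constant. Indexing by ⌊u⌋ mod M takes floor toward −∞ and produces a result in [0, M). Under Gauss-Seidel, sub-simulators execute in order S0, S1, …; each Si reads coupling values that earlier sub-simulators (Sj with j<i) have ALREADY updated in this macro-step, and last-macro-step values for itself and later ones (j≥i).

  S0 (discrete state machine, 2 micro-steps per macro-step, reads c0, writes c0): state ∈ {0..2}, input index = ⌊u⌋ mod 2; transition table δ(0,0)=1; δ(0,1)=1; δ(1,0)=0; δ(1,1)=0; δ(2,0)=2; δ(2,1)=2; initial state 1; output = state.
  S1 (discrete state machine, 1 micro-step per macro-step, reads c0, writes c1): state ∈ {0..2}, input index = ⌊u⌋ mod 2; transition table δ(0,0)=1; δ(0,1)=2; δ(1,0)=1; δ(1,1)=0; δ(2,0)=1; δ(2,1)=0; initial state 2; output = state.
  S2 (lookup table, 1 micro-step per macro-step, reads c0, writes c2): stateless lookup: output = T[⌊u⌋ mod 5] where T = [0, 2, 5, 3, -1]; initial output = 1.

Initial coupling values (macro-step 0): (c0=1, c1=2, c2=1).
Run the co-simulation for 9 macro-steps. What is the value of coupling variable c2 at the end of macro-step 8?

c2 at macro-step 8 = 2

macro 1: S0 reads c0=1 → after 2×micro: 1; S1 reads c0=1 → after 1×micro: 0; S2 reads c0=1 → after 1×micro: 2 ⇒ (c0=1, c1=0, c2=2)
macro 2: S0 reads c0=1 → after 2×micro: 1; S1 reads c0=1 → after 1×micro: 2; S2 reads c0=1 → after 1×micro: 2 ⇒ (c0=1, c1=2, c2=2)
macro 3: S0 reads c0=1 → after 2×micro: 1; S1 reads c0=1 → after 1×micro: 0; S2 reads c0=1 → after 1×micro: 2 ⇒ (c0=1, c1=0, c2=2)
macro 4: S0 reads c0=1 → after 2×micro: 1; S1 reads c0=1 → after 1×micro: 2; S2 reads c0=1 → after 1×micro: 2 ⇒ (c0=1, c1=2, c2=2)
macro 5: S0 reads c0=1 → after 2×micro: 1; S1 reads c0=1 → after 1×micro: 0; S2 reads c0=1 → after 1×micro: 2 ⇒ (c0=1, c1=0, c2=2)
macro 6: S0 reads c0=1 → after 2×micro: 1; S1 reads c0=1 → after 1×micro: 2; S2 reads c0=1 → after 1×micro: 2 ⇒ (c0=1, c1=2, c2=2)
macro 7: S0 reads c0=1 → after 2×micro: 1; S1 reads c0=1 → after 1×micro: 0; S2 reads c0=1 → after 1×micro: 2 ⇒ (c0=1, c1=0, c2=2)
macro 8: S0 reads c0=1 → after 2×micro: 1; S1 reads c0=1 → after 1×micro: 2; S2 reads c0=1 → after 1×micro: 2 ⇒ (c0=1, c1=2, c2=2)
macro 9: S0 reads c0=1 → after 2×micro: 1; S1 reads c0=1 → after 1×micro: 0; S2 reads c0=1 → after 1×micro: 2 ⇒ (c0=1, c1=0, c2=2)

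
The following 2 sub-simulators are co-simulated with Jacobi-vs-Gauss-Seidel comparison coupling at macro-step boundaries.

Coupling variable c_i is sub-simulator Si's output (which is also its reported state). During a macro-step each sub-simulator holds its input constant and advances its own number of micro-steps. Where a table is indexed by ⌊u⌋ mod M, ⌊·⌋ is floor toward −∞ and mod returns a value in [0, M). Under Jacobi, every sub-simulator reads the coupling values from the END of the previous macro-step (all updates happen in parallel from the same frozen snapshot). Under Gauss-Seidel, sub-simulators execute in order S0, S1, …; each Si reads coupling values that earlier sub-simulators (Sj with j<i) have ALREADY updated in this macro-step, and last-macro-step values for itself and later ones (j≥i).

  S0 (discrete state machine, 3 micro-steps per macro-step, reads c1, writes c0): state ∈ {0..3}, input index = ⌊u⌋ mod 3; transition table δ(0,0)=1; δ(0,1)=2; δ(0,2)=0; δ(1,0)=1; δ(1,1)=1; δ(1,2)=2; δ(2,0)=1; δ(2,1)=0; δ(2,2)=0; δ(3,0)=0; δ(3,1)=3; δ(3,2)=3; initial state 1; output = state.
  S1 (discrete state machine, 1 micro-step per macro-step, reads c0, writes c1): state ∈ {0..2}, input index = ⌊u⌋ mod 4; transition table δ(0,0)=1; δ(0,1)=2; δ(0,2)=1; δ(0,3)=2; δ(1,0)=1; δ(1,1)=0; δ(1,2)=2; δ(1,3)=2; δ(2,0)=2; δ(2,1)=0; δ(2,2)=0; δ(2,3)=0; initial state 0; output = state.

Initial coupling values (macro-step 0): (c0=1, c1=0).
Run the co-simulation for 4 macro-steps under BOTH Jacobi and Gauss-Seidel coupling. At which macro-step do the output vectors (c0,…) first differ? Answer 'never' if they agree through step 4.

first divergence at macro-step: 2

[Jacobi] macro 1: S0 reads c1=0 → after 3×micro: 1; S1 reads c0=1 → after 1×micro: 2 ⇒ (c0=1, c1=2)
[Jacobi] macro 2: S0 reads c1=2 → after 3×micro: 0; S1 reads c0=1 → after 1×micro: 0 ⇒ (c0=0, c1=0)
[Jacobi] macro 3: S0 reads c1=0 → after 3×micro: 1; S1 reads c0=0 → after 1×micro: 1 ⇒ (c0=1, c1=1)
[Jacobi] macro 4: S0 reads c1=1 → after 3×micro: 1; S1 reads c0=1 → after 1×micro: 0 ⇒ (c0=1, c1=0)
[Gauss-Seidel] macro 1: S0 reads c1=0 → after 3×micro: 1; S1 reads c0=1 → after 1×micro: 2 ⇒ (c0=1, c1=2)
[Gauss-Seidel] macro 2: S0 reads c1=2 → after 3×micro: 0; S1 reads c0=0 → after 1×micro: 2 ⇒ (c0=0, c1=2)
[Gauss-Seidel] macro 3: S0 reads c1=2 → after 3×micro: 0; S1 reads c0=0 → after 1×micro: 2 ⇒ (c0=0, c1=2)
[Gauss-Seidel] macro 4: S0 reads c1=2 → after 3×micro: 0; S1 reads c0=0 → after 1×micro: 2 ⇒ (c0=0, c1=2)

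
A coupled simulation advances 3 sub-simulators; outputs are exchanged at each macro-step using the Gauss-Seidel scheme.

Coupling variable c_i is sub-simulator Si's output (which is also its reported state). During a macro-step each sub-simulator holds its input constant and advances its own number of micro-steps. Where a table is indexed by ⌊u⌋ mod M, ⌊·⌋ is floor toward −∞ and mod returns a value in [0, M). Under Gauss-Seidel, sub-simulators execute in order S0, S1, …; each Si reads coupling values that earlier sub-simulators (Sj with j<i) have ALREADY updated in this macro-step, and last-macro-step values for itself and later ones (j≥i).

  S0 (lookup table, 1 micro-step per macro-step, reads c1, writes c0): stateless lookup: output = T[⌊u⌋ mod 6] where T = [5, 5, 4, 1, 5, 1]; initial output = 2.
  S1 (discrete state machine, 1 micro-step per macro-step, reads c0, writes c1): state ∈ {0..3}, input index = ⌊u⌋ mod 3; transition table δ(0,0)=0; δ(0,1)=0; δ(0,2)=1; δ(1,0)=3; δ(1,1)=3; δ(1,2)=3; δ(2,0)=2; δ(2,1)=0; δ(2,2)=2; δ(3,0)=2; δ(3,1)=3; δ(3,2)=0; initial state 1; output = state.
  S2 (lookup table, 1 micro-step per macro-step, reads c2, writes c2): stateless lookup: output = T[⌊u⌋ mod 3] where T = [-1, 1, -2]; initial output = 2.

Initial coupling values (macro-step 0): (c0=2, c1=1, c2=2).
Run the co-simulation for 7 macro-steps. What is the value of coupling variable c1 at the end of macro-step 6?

macro 1: S0 reads c1=1 → after 1×micro: 5; S1 reads c0=5 → after 1×micro: 3; S2 reads c2=2 → after 1×micro: -2 ⇒ (c0=5, c1=3, c2=-2)
macro 2: S0 reads c1=3 → after 1×micro: 1; S1 reads c0=1 → after 1×micro: 3; S2 reads c2=-2 → after 1×micro: 1 ⇒ (c0=1, c1=3, c2=1)
macro 3: S0 reads c1=3 → after 1×micro: 1; S1 reads c0=1 → after 1×micro: 3; S2 reads c2=1 → after 1×micro: 1 ⇒ (c0=1, c1=3, c2=1)
macro 4: S0 reads c1=3 → after 1×micro: 1; S1 reads c0=1 → after 1×micro: 3; S2 reads c2=1 → after 1×micro: 1 ⇒ (c0=1, c1=3, c2=1)
macro 5: S0 reads c1=3 → after 1×micro: 1; S1 reads c0=1 → after 1×micro: 3; S2 reads c2=1 → after 1×micro: 1 ⇒ (c0=1, c1=3, c2=1)
macro 6: S0 reads c1=3 → after 1×micro: 1; S1 reads c0=1 → after 1×micro: 3; S2 reads c2=1 → after 1×micro: 1 ⇒ (c0=1, c1=3, c2=1)
macro 7: S0 reads c1=3 → after 1×micro: 1; S1 reads c0=1 → after 1×micro: 3; S2 reads c2=1 → after 1×micro: 1 ⇒ (c0=1, c1=3, c2=1)

c1 at macro-step 6 = 3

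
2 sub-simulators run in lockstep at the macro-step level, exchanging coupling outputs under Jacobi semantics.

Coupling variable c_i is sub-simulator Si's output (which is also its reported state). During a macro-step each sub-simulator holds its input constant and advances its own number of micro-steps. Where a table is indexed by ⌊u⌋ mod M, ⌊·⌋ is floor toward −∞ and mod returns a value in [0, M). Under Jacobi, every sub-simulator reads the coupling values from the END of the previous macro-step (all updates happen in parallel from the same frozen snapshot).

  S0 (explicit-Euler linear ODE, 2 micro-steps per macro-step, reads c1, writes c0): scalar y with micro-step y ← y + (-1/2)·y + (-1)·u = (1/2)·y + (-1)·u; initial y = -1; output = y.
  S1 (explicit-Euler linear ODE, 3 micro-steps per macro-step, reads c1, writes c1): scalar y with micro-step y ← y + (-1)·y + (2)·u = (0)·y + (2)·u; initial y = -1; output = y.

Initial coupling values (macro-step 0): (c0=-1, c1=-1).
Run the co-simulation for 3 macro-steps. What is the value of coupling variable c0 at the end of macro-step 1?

c0 at macro-step 1 = 5/4

macro 1: S0 reads c1=-1 → after 2×micro: 5/4; S1 reads c1=-1 → after 3×micro: -2 ⇒ (c0=5/4, c1=-2)
macro 2: S0 reads c1=-2 → after 2×micro: 53/16; S1 reads c1=-2 → after 3×micro: -4 ⇒ (c0=53/16, c1=-4)
macro 3: S0 reads c1=-4 → after 2×micro: 437/64; S1 reads c1=-4 → after 3×micro: -8 ⇒ (c0=437/64, c1=-8)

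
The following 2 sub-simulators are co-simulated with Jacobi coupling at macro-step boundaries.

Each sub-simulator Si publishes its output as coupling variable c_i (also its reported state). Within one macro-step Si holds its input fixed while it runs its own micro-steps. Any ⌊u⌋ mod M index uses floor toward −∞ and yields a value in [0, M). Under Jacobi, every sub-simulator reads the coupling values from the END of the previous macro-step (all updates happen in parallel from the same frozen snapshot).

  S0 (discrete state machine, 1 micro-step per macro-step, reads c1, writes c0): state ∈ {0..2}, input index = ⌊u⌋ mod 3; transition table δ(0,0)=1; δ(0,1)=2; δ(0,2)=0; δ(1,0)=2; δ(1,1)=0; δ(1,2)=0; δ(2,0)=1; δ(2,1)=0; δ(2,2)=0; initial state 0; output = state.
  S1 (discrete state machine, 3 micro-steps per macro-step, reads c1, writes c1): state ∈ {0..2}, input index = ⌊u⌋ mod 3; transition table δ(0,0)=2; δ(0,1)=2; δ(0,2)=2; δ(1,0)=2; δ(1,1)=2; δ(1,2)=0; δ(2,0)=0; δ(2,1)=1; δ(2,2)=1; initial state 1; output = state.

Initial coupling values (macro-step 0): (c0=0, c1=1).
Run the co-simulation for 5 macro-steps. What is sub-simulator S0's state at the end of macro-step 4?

S0 state at macro-step 4 = 0

macro 1: S0 reads c1=1 → after 1×micro: 2; S1 reads c1=1 → after 3×micro: 2 ⇒ (c0=2, c1=2)
macro 2: S0 reads c1=2 → after 1×micro: 0; S1 reads c1=2 → after 3×micro: 2 ⇒ (c0=0, c1=2)
macro 3: S0 reads c1=2 → after 1×micro: 0; S1 reads c1=2 → after 3×micro: 2 ⇒ (c0=0, c1=2)
macro 4: S0 reads c1=2 → after 1×micro: 0; S1 reads c1=2 → after 3×micro: 2 ⇒ (c0=0, c1=2)
macro 5: S0 reads c1=2 → after 1×micro: 0; S1 reads c1=2 → after 3×micro: 2 ⇒ (c0=0, c1=2)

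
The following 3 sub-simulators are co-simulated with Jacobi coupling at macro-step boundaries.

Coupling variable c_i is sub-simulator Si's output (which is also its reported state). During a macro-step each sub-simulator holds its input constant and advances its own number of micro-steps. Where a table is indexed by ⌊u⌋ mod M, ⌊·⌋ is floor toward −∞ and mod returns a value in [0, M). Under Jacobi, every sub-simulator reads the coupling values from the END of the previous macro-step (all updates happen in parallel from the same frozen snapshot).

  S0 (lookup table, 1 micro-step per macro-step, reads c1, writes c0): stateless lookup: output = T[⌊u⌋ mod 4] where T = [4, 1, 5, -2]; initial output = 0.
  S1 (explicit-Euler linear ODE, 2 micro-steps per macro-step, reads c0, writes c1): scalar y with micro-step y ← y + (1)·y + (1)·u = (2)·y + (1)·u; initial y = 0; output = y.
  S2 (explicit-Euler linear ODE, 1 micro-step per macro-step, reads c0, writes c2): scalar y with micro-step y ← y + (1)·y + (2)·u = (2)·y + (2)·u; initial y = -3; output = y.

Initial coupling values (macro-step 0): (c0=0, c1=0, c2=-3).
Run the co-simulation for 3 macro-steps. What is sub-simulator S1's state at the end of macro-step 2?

S1 state at macro-step 2 = 12

macro 1: S0 reads c1=0 → after 1×micro: 4; S1 reads c0=0 → after 2×micro: 0; S2 reads c0=0 → after 1×micro: -6 ⇒ (c0=4, c1=0, c2=-6)
macro 2: S0 reads c1=0 → after 1×micro: 4; S1 reads c0=4 → after 2×micro: 12; S2 reads c0=4 → after 1×micro: -4 ⇒ (c0=4, c1=12, c2=-4)
macro 3: S0 reads c1=12 → after 1×micro: 4; S1 reads c0=4 → after 2×micro: 60; S2 reads c0=4 → after 1×micro: 0 ⇒ (c0=4, c1=60, c2=0)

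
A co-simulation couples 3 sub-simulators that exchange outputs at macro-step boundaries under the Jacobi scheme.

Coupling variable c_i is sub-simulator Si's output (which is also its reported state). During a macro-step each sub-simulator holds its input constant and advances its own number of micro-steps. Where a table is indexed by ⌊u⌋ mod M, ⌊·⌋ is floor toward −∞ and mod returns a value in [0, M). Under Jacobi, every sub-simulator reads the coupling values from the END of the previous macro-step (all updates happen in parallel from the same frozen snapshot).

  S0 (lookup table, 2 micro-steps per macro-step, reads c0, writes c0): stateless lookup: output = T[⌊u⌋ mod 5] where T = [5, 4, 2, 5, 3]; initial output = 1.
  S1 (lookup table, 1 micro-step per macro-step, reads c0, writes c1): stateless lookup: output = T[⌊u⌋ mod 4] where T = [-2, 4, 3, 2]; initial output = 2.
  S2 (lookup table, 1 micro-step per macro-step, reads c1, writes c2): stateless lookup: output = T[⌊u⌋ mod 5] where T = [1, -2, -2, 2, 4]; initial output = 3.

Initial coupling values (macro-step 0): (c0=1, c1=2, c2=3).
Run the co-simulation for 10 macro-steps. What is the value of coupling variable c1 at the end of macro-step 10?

macro 1: S0 reads c0=1 → after 2×micro: 4; S1 reads c0=1 → after 1×micro: 4; S2 reads c1=2 → after 1×micro: -2 ⇒ (c0=4, c1=4, c2=-2)
macro 2: S0 reads c0=4 → after 2×micro: 3; S1 reads c0=4 → after 1×micro: -2; S2 reads c1=4 → after 1×micro: 4 ⇒ (c0=3, c1=-2, c2=4)
macro 3: S0 reads c0=3 → after 2×micro: 5; S1 reads c0=3 → after 1×micro: 2; S2 reads c1=-2 → after 1×micro: 2 ⇒ (c0=5, c1=2, c2=2)
macro 4: S0 reads c0=5 → after 2×micro: 5; S1 reads c0=5 → after 1×micro: 4; S2 reads c1=2 → after 1×micro: -2 ⇒ (c0=5, c1=4, c2=-2)
macro 5: S0 reads c0=5 → after 2×micro: 5; S1 reads c0=5 → after 1×micro: 4; S2 reads c1=4 → after 1×micro: 4 ⇒ (c0=5, c1=4, c2=4)
macro 6: S0 reads c0=5 → after 2×micro: 5; S1 reads c0=5 → after 1×micro: 4; S2 reads c1=4 → after 1×micro: 4 ⇒ (c0=5, c1=4, c2=4)
macro 7: S0 reads c0=5 → after 2×micro: 5; S1 reads c0=5 → after 1×micro: 4; S2 reads c1=4 → after 1×micro: 4 ⇒ (c0=5, c1=4, c2=4)
macro 8: S0 reads c0=5 → after 2×micro: 5; S1 reads c0=5 → after 1×micro: 4; S2 reads c1=4 → after 1×micro: 4 ⇒ (c0=5, c1=4, c2=4)
macro 9: S0 reads c0=5 → after 2×micro: 5; S1 reads c0=5 → after 1×micro: 4; S2 reads c1=4 → after 1×micro: 4 ⇒ (c0=5, c1=4, c2=4)
macro 10: S0 reads c0=5 → after 2×micro: 5; S1 reads c0=5 → after 1×micro: 4; S2 reads c1=4 → after 1×micro: 4 ⇒ (c0=5, c1=4, c2=4)

c1 at macro-step 10 = 4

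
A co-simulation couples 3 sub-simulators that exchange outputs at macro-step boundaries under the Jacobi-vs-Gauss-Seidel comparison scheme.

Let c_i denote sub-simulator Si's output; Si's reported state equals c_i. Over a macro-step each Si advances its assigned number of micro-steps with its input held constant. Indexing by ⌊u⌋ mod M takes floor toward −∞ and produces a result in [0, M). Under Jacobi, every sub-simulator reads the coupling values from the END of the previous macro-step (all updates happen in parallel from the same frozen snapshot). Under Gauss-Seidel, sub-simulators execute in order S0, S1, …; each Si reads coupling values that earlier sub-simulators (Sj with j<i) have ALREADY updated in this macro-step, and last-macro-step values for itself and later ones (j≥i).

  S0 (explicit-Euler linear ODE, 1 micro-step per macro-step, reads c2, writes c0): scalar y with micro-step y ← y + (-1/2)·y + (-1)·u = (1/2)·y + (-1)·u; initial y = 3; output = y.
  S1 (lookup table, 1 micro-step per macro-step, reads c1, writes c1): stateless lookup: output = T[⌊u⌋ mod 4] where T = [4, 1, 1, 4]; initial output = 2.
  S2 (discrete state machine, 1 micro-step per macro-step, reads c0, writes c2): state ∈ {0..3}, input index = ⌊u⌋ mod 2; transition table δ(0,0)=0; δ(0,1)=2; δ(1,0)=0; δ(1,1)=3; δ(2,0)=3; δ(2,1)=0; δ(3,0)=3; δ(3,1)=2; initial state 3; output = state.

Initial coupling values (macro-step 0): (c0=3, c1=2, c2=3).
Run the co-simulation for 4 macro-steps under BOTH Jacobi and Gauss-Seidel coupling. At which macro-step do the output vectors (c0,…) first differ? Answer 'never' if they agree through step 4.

[Jacobi] macro 1: S0 reads c2=3 → after 1×micro: -3/2; S1 reads c1=2 → after 1×micro: 1; S2 reads c0=3 → after 1×micro: 2 ⇒ (c0=-3/2, c1=1, c2=2)
[Jacobi] macro 2: S0 reads c2=2 → after 1×micro: -11/4; S1 reads c1=1 → after 1×micro: 1; S2 reads c0=-3/2 → after 1×micro: 3 ⇒ (c0=-11/4, c1=1, c2=3)
[Jacobi] macro 3: S0 reads c2=3 → after 1×micro: -35/8; S1 reads c1=1 → after 1×micro: 1; S2 reads c0=-11/4 → after 1×micro: 2 ⇒ (c0=-35/8, c1=1, c2=2)
[Jacobi] macro 4: S0 reads c2=2 → after 1×micro: -67/16; S1 reads c1=1 → after 1×micro: 1; S2 reads c0=-35/8 → after 1×micro: 0 ⇒ (c0=-67/16, c1=1, c2=0)
[Gauss-Seidel] macro 1: S0 reads c2=3 → after 1×micro: -3/2; S1 reads c1=2 → after 1×micro: 1; S2 reads c0=-3/2 → after 1×micro: 3 ⇒ (c0=-3/2, c1=1, c2=3)
[Gauss-Seidel] macro 2: S0 reads c2=3 → after 1×micro: -15/4; S1 reads c1=1 → after 1×micro: 1; S2 reads c0=-15/4 → after 1×micro: 3 ⇒ (c0=-15/4, c1=1, c2=3)
[Gauss-Seidel] macro 3: S0 reads c2=3 → after 1×micro: -39/8; S1 reads c1=1 → after 1×micro: 1; S2 reads c0=-39/8 → after 1×micro: 2 ⇒ (c0=-39/8, c1=1, c2=2)
[Gauss-Seidel] macro 4: S0 reads c2=2 → after 1×micro: -71/16; S1 reads c1=1 → after 1×micro: 1; S2 reads c0=-71/16 → after 1×micro: 0 ⇒ (c0=-71/16, c1=1, c2=0)

first divergence at macro-step: 1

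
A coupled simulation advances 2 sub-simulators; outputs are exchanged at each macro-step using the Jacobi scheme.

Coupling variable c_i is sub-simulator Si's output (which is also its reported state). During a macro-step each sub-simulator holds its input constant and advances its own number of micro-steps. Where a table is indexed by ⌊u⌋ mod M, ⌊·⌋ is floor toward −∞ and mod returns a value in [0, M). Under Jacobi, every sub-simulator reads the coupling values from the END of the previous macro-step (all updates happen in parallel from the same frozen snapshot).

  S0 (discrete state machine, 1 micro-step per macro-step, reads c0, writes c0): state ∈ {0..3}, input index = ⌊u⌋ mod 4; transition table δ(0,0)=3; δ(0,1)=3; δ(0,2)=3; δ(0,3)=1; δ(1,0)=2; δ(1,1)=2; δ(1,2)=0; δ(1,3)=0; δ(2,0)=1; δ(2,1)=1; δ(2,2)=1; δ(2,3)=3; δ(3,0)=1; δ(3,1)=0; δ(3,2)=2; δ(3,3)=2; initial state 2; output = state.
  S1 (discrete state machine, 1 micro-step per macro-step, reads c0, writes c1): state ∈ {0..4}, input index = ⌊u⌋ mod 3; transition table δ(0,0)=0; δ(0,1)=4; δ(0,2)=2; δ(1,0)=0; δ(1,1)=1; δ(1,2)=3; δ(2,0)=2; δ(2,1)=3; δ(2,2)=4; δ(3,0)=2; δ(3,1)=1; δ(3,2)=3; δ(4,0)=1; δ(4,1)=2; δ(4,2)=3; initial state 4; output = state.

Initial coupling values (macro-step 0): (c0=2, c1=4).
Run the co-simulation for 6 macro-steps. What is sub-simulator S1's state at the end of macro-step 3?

S1 state at macro-step 3 = 3

macro 1: S0 reads c0=2 → after 1×micro: 1; S1 reads c0=2 → after 1×micro: 3 ⇒ (c0=1, c1=3)
macro 2: S0 reads c0=1 → after 1×micro: 2; S1 reads c0=1 → after 1×micro: 1 ⇒ (c0=2, c1=1)
macro 3: S0 reads c0=2 → after 1×micro: 1; S1 reads c0=2 → after 1×micro: 3 ⇒ (c0=1, c1=3)
macro 4: S0 reads c0=1 → after 1×micro: 2; S1 reads c0=1 → after 1×micro: 1 ⇒ (c0=2, c1=1)
macro 5: S0 reads c0=2 → after 1×micro: 1; S1 reads c0=2 → after 1×micro: 3 ⇒ (c0=1, c1=3)
macro 6: S0 reads c0=1 → after 1×micro: 2; S1 reads c0=1 → after 1×micro: 1 ⇒ (c0=2, c1=1)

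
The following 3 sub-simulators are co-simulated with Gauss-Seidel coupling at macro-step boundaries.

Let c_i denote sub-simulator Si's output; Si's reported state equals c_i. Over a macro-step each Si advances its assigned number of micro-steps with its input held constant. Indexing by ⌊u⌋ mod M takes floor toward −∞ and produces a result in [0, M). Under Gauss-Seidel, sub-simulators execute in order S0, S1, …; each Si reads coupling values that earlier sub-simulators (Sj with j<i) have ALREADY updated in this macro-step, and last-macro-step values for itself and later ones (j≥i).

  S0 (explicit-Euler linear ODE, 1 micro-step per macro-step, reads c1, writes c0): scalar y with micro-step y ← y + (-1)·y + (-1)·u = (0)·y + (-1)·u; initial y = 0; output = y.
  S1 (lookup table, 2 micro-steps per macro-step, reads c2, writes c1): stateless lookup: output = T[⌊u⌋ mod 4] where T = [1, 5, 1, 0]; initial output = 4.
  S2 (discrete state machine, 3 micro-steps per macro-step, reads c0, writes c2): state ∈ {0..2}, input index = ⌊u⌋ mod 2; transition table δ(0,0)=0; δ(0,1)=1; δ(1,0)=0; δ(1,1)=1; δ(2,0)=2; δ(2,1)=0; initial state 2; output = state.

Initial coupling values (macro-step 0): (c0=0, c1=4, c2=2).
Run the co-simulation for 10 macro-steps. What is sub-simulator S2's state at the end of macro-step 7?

macro 1: S0 reads c1=4 → after 1×micro: -4; S1 reads c2=2 → after 2×micro: 1; S2 reads c0=-4 → after 3×micro: 2 ⇒ (c0=-4, c1=1, c2=2)
macro 2: S0 reads c1=1 → after 1×micro: -1; S1 reads c2=2 → after 2×micro: 1; S2 reads c0=-1 → after 3×micro: 1 ⇒ (c0=-1, c1=1, c2=1)
macro 3: S0 reads c1=1 → after 1×micro: -1; S1 reads c2=1 → after 2×micro: 5; S2 reads c0=-1 → after 3×micro: 1 ⇒ (c0=-1, c1=5, c2=1)
macro 4: S0 reads c1=5 → after 1×micro: -5; S1 reads c2=1 → after 2×micro: 5; S2 reads c0=-5 → after 3×micro: 1 ⇒ (c0=-5, c1=5, c2=1)
macro 5: S0 reads c1=5 → after 1×micro: -5; S1 reads c2=1 → after 2×micro: 5; S2 reads c0=-5 → after 3×micro: 1 ⇒ (c0=-5, c1=5, c2=1)
macro 6: S0 reads c1=5 → after 1×micro: -5; S1 reads c2=1 → after 2×micro: 5; S2 reads c0=-5 → after 3×micro: 1 ⇒ (c0=-5, c1=5, c2=1)
macro 7: S0 reads c1=5 → after 1×micro: -5; S1 reads c2=1 → after 2×micro: 5; S2 reads c0=-5 → after 3×micro: 1 ⇒ (c0=-5, c1=5, c2=1)
macro 8: S0 reads c1=5 → after 1×micro: -5; S1 reads c2=1 → after 2×micro: 5; S2 reads c0=-5 → after 3×micro: 1 ⇒ (c0=-5, c1=5, c2=1)
macro 9: S0 reads c1=5 → after 1×micro: -5; S1 reads c2=1 → after 2×micro: 5; S2 reads c0=-5 → after 3×micro: 1 ⇒ (c0=-5, c1=5, c2=1)
macro 10: S0 reads c1=5 → after 1×micro: -5; S1 reads c2=1 → after 2×micro: 5; S2 reads c0=-5 → after 3×micro: 1 ⇒ (c0=-5, c1=5, c2=1)

S2 state at macro-step 7 = 1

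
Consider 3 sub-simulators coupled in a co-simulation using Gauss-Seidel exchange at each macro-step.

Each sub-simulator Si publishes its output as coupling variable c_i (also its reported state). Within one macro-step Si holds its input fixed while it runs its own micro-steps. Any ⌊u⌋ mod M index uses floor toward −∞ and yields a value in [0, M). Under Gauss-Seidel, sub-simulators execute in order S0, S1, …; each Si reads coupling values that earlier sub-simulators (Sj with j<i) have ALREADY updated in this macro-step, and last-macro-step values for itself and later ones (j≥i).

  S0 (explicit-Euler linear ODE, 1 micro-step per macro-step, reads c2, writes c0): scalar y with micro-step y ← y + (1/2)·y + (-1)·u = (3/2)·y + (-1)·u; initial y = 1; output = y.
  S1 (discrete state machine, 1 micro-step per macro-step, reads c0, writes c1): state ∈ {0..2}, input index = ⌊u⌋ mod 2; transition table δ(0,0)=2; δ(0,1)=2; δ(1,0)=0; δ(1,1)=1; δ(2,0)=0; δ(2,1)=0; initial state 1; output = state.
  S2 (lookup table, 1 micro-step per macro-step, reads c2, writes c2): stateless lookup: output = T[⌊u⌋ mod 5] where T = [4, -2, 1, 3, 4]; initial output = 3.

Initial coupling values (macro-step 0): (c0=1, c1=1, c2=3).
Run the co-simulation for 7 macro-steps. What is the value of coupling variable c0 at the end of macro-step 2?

c0 at macro-step 2 = -21/4

macro 1: S0 reads c2=3 → after 1×micro: -3/2; S1 reads c0=-3/2 → after 1×micro: 0; S2 reads c2=3 → after 1×micro: 3 ⇒ (c0=-3/2, c1=0, c2=3)
macro 2: S0 reads c2=3 → after 1×micro: -21/4; S1 reads c0=-21/4 → after 1×micro: 2; S2 reads c2=3 → after 1×micro: 3 ⇒ (c0=-21/4, c1=2, c2=3)
macro 3: S0 reads c2=3 → after 1×micro: -87/8; S1 reads c0=-87/8 → after 1×micro: 0; S2 reads c2=3 → after 1×micro: 3 ⇒ (c0=-87/8, c1=0, c2=3)
macro 4: S0 reads c2=3 → after 1×micro: -309/16; S1 reads c0=-309/16 → after 1×micro: 2; S2 reads c2=3 → after 1×micro: 3 ⇒ (c0=-309/16, c1=2, c2=3)
macro 5: S0 reads c2=3 → after 1×micro: -1023/32; S1 reads c0=-1023/32 → after 1×micro: 0; S2 reads c2=3 → after 1×micro: 3 ⇒ (c0=-1023/32, c1=0, c2=3)
macro 6: S0 reads c2=3 → after 1×micro: -3261/64; S1 reads c0=-3261/64 → after 1×micro: 2; S2 reads c2=3 → after 1×micro: 3 ⇒ (c0=-3261/64, c1=2, c2=3)
macro 7: S0 reads c2=3 → after 1×micro: -10167/128; S1 reads c0=-10167/128 → after 1×micro: 0; S2 reads c2=3 → after 1×micro: 3 ⇒ (c0=-10167/128, c1=0, c2=3)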